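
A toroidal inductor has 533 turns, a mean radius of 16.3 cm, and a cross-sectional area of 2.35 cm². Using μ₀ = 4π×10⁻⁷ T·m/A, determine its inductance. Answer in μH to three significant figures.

L ≈ 81.9 μH

For a thin toroid, L = μ₀N²A/(2πR).
L = (4π×10⁻⁷)(533)²(2.350×10^-4) / (2π×0.163 m) = 8.192×10^-5 H.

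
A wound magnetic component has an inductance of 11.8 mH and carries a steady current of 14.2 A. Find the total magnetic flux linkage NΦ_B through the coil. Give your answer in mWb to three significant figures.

NΦ_B ≈ 168 mWb

From L = NΦ_B/I, the flux linkage is NΦ_B = LI.
NΦ_B = (1.180×10^-2 H)(14.2 A) = 0.1676 Wb.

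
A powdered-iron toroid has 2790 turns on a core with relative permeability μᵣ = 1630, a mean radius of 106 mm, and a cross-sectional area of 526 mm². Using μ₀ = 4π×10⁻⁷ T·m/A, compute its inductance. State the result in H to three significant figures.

L ≈ 12.6 H

For a thin toroid, L = μ₀μᵣN²A/(2πR).
L = (4π×10⁻⁷)(1630)(2790)²(5.260×10^-4) / (2π×0.106 m) = 12.59 H.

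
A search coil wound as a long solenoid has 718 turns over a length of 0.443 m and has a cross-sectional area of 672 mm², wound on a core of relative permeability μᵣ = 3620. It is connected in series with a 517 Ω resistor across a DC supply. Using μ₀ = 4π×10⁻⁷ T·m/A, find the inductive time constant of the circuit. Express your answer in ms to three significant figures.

τ ≈ 6.88 ms

A = 672 mm² = 6.720×10^-4 m².
L = μ₀μᵣN²A/ℓ = (4π×10⁻⁷)(3620)(718)²(6.720×10^-4)/(0.443) = 3.557 H.
τ = L/R = (3.557)/(517) = 6.881×10^-3 s.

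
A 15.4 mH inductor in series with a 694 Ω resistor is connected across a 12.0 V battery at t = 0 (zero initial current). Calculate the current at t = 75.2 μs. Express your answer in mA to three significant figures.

I ≈ 16.7 mA

τ = L/R = 1.540×10^-2/694 = 2.219×10^-5 s; final current I_∞ = ε/R = 12.0/694 = 1.729×10^-2 A.
I(t) = I_∞(1 − e^(−t/τ)) with t/τ = 3.389.
I = (1.729×10^-2)(1 − e^(−3.389)) = 1.671×10^-2 A.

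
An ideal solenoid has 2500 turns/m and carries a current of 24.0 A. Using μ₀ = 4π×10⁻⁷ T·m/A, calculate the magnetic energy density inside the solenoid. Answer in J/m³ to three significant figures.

u ≈ 2260 J/m³

B = μ₀nI = (4π×10⁻⁷)(2.500×10^3)(24.0) = 7.540×10^-2 T.
u = B²/(2μ₀) = (7.540×10^-2)²/(2×4π×10⁻⁷) = 2.262×10^3 J/m³.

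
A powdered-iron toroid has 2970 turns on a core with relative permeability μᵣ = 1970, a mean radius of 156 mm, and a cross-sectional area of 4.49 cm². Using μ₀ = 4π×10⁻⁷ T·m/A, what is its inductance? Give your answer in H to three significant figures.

For a thin toroid, L = μ₀μᵣN²A/(2πR).
L = (4π×10⁻⁷)(1970)(2970)²(4.490×10^-4) / (2π×0.156 m) = 10 H.

L ≈ 10.0 H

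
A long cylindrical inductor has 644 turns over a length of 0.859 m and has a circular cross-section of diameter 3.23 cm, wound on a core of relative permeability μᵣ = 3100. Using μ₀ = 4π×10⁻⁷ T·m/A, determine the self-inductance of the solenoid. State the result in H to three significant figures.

L ≈ 1.54 H

A = π(d/2)² = π(1.615×10^-2 m)² = 8.194×10^-4 m².
For a long solenoid, L = μ₀μᵣN²A/ℓ.
L = (4π×10⁻⁷)(3100)(644)²(8.194×10^-4)/(0.859 m) = 1.541 H.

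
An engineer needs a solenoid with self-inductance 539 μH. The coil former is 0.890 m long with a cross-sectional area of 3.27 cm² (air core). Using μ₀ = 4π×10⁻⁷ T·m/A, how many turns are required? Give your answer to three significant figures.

N ≈ 1080 turns

A = 3.27 cm² = 3.270×10^-4 m².
From L = μ₀N²A/ℓ, N = √(Lℓ / (μ₀A)).
N = √[(5.390×10^-4)(0.89) / ((4π×10⁻⁷)×3.270×10^-4)] = √(1.167×10^6) ≈ 1080.5.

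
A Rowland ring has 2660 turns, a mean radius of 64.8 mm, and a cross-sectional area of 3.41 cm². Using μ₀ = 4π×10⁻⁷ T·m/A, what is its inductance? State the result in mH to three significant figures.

For a thin toroid, L = μ₀N²A/(2πR).
L = (4π×10⁻⁷)(2660)²(3.410×10^-4) / (2π×6.480×10^-2 m) = 7.447×10^-3 H.

L ≈ 7.45 mH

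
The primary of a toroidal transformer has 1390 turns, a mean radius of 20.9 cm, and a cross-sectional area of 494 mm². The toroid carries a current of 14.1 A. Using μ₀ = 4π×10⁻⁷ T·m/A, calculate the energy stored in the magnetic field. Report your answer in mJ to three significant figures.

U ≈ 90.8 mJ

L = μ₀N²A/(2πR) = (4π×10⁻⁷)(1390)²(4.940×10^-4)/(2π×0.209) = 9.134×10^-4 H.
U = ½LI² = ½(9.134×10^-4)(14.1)² = 9.079×10^-2 J.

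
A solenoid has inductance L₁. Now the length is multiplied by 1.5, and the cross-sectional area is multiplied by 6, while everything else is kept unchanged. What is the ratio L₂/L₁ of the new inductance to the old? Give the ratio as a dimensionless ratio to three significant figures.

L₂/L₁ = 4.00

For a solenoid, L ∝ μᵣN²A/ℓ.
L₂/L₁ = (1.5)^-1 × (6) = 4.00.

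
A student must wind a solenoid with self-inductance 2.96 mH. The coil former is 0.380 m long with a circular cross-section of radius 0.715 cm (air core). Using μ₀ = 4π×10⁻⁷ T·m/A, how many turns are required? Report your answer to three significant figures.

N ≈ 2360 turns

A = πr² = π(7.150×10^-3 m)² = 1.606×10^-4 m².
From L = μ₀N²A/ℓ, N = √(Lℓ / (μ₀A)).
N = √[(2.960×10^-3)(0.38) / ((4π×10⁻⁷)×1.606×10^-4)] = √(5.573×10^6) ≈ 2360.8.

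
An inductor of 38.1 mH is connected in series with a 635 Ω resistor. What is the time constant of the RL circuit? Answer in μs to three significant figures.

τ = L/R = (3.810×10^-2 H)/(635 Ω) = 6.000×10^-5 s.

τ ≈ 60.0 μs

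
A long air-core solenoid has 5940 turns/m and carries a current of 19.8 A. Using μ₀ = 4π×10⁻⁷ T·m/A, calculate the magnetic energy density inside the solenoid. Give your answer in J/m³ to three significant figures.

B = μ₀nI = (4π×10⁻⁷)(5.940×10^3)(19.8) = 0.1478 T.
u = B²/(2μ₀) = (0.1478)²/(2×4π×10⁻⁷) = 8.691×10^3 J/m³.

u ≈ 8690 J/m³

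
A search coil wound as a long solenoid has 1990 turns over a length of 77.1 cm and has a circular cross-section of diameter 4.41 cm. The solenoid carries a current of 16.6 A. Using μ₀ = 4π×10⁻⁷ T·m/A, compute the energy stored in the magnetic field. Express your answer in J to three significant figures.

U ≈ 1.36 J

A = π(d/2)² = π(2.205×10^-2 m)² = 1.527×10^-3 m².
L = μ₀N²A/ℓ = (4π×10⁻⁷)(1990)²(1.527×10^-3)/(0.771) = 9.859×10^-3 H.
U = ½LI² = ½(9.859×10^-3)(16.6)² = 1.358 J.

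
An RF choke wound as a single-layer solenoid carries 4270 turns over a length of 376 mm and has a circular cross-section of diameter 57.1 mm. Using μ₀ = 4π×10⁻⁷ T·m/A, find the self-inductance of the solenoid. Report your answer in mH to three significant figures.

A = π(d/2)² = π(2.855×10^-2 m)² = 2.561×10^-3 m².
For a long solenoid, L = μ₀N²A/ℓ.
L = (4π×10⁻⁷)(4270)²(2.561×10^-3)/(0.376 m) = 0.156 H.

L ≈ 156 mH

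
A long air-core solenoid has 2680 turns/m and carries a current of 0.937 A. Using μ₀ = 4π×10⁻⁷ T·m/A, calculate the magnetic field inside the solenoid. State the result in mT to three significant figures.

Inside a long solenoid, B = μ₀nI.
B = (4π×10⁻⁷)(2.680×10^3 m⁻¹)(0.937 A) = 3.156×10^-3 T.

B ≈ 3.16 mT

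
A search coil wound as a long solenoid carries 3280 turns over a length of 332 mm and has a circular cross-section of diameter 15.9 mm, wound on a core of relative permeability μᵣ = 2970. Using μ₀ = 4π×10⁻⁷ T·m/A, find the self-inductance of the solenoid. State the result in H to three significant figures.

L ≈ 24.0 H

A = π(d/2)² = π(7.950×10^-3 m)² = 1.986×10^-4 m².
For a long solenoid, L = μ₀μᵣN²A/ℓ.
L = (4π×10⁻⁷)(2970)(3280)²(1.986×10^-4)/(0.332 m) = 24.01 H.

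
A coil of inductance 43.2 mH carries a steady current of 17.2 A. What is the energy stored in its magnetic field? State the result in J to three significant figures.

Stored magnetic energy: U = ½LI².
U = ½(4.320×10^-2 H)(17.2 A)² = 6.39 J.

U ≈ 6.39 J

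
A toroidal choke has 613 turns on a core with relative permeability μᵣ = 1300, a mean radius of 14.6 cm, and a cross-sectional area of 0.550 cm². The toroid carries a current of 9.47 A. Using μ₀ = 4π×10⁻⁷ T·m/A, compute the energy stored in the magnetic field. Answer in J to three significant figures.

U ≈ 1.65 J

L = μ₀μᵣN²A/(2πR) = (4π×10⁻⁷)(1300)(613)²(5.500×10^-5)/(2π×0.146) = 3.680×10^-2 H.
U = ½LI² = ½(3.680×10^-2)(9.47)² = 1.65 J.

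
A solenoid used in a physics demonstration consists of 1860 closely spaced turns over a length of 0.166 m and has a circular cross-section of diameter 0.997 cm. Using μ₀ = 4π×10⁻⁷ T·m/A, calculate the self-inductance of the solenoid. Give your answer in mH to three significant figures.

A = π(d/2)² = π(4.985×10^-3 m)² = 7.807×10^-5 m².
For a long solenoid, L = μ₀N²A/ℓ.
L = (4π×10⁻⁷)(1860)²(7.807×10^-5)/(0.166 m) = 2.0446×10^-3 H.

L ≈ 2.04 mH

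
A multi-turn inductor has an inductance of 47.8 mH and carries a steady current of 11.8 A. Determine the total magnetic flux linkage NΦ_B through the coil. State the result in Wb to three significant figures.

From L = NΦ_B/I, the flux linkage is NΦ_B = LI.
NΦ_B = (4.780×10^-2 H)(11.8 A) = 0.564 Wb.

NΦ_B ≈ 0.564 Wb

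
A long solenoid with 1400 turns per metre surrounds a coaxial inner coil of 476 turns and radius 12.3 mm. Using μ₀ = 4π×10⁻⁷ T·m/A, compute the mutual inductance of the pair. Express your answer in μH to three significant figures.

The outer solenoid produces a uniform field B₁ = μ₀n₁I₁ across the inner coil,
so the flux linkage is N₂Φ = N₂B₁A₂ = μ₀n₁N₂A₂·I₁, giving M = μ₀n₁N₂A₂.
A₂ = πr² = π(1.230×10^-2 m)² = 4.753×10^-4 m².
M = (4π×10⁻⁷)(1400)(476)(4.753×10^-4) = 3.980×10^-4 H.

M ≈ 398 μH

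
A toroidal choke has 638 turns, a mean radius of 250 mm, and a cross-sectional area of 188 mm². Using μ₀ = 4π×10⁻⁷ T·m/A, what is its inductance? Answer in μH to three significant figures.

L ≈ 61.2 μH

For a thin toroid, L = μ₀N²A/(2πR).
L = (4π×10⁻⁷)(638)²(1.880×10^-4) / (2π×0.25 m) = 6.122×10^-5 H.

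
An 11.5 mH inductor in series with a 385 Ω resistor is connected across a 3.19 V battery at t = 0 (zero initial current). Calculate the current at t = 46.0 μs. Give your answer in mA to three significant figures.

I ≈ 6.51 mA

τ = L/R = 1.150×10^-2/385 = 2.987×10^-5 s; final current I_∞ = ε/R = 3.19/385 = 8.286×10^-3 A.
I(t) = I_∞(1 − e^(−t/τ)) with t/τ = 1.540.
I = (8.286×10^-3)(1 − e^(−1.540)) = 6.509×10^-3 A.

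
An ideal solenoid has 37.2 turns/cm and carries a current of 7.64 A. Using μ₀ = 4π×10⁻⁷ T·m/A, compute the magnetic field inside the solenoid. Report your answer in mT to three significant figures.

B ≈ 35.7 mT

Inside a long solenoid, B = μ₀nI.
B = (4π×10⁻⁷)(3.720×10^3 m⁻¹)(7.64 A) = 3.571×10^-2 T.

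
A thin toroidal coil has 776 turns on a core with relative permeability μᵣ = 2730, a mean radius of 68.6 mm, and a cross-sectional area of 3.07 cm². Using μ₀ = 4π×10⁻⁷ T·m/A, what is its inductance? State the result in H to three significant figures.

For a thin toroid, L = μ₀μᵣN²A/(2πR).
L = (4π×10⁻⁷)(2730)(776)²(3.070×10^-4) / (2π×6.860×10^-2 m) = 1.471 H.

L ≈ 1.47 H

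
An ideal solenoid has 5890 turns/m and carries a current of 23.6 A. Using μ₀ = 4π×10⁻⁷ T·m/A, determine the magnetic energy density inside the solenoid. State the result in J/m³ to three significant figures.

B = μ₀nI = (4π×10⁻⁷)(5.890×10^3)(23.6) = 0.1747 T.
u = B²/(2μ₀) = (0.1747)²/(2×4π×10⁻⁷) = 1.214×10^4 J/m³.

u ≈ 12100 J/m³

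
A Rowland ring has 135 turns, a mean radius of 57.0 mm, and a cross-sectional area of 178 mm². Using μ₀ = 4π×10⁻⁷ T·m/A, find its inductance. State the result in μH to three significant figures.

L ≈ 11.4 μH

For a thin toroid, L = μ₀N²A/(2πR).
L = (4π×10⁻⁷)(135)²(1.780×10^-4) / (2π×5.700×10^-2 m) = 1.138×10^-5 H.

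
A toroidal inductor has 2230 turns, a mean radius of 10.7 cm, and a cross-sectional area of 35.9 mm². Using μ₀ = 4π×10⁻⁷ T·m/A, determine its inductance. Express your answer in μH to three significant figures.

L ≈ 334 μH

For a thin toroid, L = μ₀N²A/(2πR).
L = (4π×10⁻⁷)(2230)²(3.590×10^-5) / (2π×0.107 m) = 3.337×10^-4 H.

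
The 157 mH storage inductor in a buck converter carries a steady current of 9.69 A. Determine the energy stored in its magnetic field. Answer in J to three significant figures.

U ≈ 7.37 J

Stored magnetic energy: U = ½LI².
U = ½(0.157 H)(9.69 A)² = 7.371 J.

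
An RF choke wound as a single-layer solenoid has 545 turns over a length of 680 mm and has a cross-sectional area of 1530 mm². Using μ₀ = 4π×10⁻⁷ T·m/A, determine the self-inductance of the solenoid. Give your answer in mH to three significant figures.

A = 1530 mm² = 1.530×10^-3 m².
For a long solenoid, L = μ₀N²A/ℓ.
L = (4π×10⁻⁷)(545)²(1.530×10^-3)/(0.68 m) = 8.398×10^-4 H.

L ≈ 0.840 mH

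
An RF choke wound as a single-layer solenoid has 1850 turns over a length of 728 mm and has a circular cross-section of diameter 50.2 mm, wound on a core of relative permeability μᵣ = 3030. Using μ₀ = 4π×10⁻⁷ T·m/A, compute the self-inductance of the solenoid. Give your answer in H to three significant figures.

L ≈ 35.4 H

A = π(d/2)² = π(2.510×10^-2 m)² = 1.979×10^-3 m².
For a long solenoid, L = μ₀μᵣN²A/ℓ.
L = (4π×10⁻⁷)(3030)(1850)²(1.979×10^-3)/(0.728 m) = 35.43 H.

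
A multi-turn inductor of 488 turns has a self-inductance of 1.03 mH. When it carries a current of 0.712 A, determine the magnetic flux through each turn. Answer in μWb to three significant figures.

From L = NΦ_B/I, the flux per turn is Φ_B = LI/N.
Φ_B = (1.030×10^-3 H)(0.712 A)/488 = 1.503×10^-6 Wb.

Φ_B ≈ 1.50 μWb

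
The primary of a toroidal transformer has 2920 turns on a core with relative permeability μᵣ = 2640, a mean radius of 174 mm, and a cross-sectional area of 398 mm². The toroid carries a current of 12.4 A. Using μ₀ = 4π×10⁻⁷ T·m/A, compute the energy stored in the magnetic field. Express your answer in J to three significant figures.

U ≈ 792 J

L = μ₀μᵣN²A/(2πR) = (4π×10⁻⁷)(2640)(2920)²(3.980×10^-4)/(2π×0.174) = 10.3 H.
U = ½LI² = ½(10.3)(12.4)² = 791.7 J.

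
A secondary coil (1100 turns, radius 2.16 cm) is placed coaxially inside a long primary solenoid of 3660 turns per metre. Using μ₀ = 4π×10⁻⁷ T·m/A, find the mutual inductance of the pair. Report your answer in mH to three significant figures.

M ≈ 7.42 mH

The outer solenoid produces a uniform field B₁ = μ₀n₁I₁ across the inner coil,
so the flux linkage is N₂Φ = N₂B₁A₂ = μ₀n₁N₂A₂·I₁, giving M = μ₀n₁N₂A₂.
A₂ = πr² = π(2.160×10^-2 m)² = 1.466×10^-3 m².
M = (4π×10⁻⁷)(3660)(1100)(1.466×10^-3) = 7.416×10^-3 H.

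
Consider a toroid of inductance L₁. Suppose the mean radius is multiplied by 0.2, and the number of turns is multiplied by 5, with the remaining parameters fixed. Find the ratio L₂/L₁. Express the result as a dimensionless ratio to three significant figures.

For a toroid, L ∝ μᵣN²A/R.
L₂/L₁ = (0.2)^-1 × (5)^2 = 125.

L₂/L₁ = 125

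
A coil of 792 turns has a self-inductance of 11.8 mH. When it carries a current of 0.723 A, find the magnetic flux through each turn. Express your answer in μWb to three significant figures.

From L = NΦ_B/I, the flux per turn is Φ_B = LI/N.
Φ_B = (1.180×10^-2 H)(0.723 A)/792 = 1.077×10^-5 Wb.

Φ_B ≈ 10.8 μWb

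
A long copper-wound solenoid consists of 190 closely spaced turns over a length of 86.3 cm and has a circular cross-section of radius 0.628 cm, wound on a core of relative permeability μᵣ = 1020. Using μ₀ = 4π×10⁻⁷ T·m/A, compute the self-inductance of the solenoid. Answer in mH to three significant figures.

A = πr² = π(6.280×10^-3 m)² = 1.239×10^-4 m².
For a long solenoid, L = μ₀μᵣN²A/ℓ.
L = (4π×10⁻⁷)(1020)(190)²(1.239×10^-4)/(0.863 m) = 6.643×10^-3 H.

L ≈ 6.64 mH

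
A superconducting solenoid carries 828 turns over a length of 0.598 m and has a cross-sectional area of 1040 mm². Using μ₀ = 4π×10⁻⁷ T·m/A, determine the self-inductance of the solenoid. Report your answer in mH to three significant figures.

L ≈ 1.50 mH

A = 1040 mm² = 1.040×10^-3 m².
For a long solenoid, L = μ₀N²A/ℓ.
L = (4π×10⁻⁷)(828)²(1.040×10^-3)/(0.598 m) = 1.498×10^-3 H.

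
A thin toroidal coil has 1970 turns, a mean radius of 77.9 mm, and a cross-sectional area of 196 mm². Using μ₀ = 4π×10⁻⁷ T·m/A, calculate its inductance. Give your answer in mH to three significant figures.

L ≈ 1.95 mH

For a thin toroid, L = μ₀N²A/(2πR).
L = (4π×10⁻⁷)(1970)²(1.960×10^-4) / (2π×7.790×10^-2 m) = 1.953×10^-3 H.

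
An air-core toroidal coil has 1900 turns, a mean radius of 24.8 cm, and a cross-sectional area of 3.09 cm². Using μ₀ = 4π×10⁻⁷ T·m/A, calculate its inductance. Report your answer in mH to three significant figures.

L ≈ 0.900 mH

For a thin toroid, L = μ₀N²A/(2πR).
L = (4π×10⁻⁷)(1900)²(3.090×10^-4) / (2π×0.248 m) = 8.996×10^-4 H.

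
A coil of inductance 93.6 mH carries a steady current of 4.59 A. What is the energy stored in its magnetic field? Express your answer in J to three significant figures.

U ≈ 0.986 J

Stored magnetic energy: U = ½LI².
U = ½(9.360×10^-2 H)(4.59 A)² = 0.986 J.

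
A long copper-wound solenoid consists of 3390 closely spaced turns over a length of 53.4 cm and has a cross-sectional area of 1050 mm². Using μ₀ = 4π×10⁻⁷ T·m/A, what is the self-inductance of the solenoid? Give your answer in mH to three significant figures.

L ≈ 28.4 mH

A = 1050 mm² = 1.050×10^-3 m².
For a long solenoid, L = μ₀N²A/ℓ.
L = (4π×10⁻⁷)(3390)²(1.050×10^-3)/(0.534 m) = 2.840×10^-2 H.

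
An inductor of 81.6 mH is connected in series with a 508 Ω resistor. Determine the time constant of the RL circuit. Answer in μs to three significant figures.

τ ≈ 161 μs

τ = L/R = (8.160×10^-2 H)/(508 Ω) = 1.606×10^-4 s.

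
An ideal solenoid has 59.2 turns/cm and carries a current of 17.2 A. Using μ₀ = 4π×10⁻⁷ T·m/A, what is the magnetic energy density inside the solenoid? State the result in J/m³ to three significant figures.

u ≈ 6510 J/m³

B = μ₀nI = (4π×10⁻⁷)(5.920×10^3)(17.2) = 0.128 T.
u = B²/(2μ₀) = (0.128)²/(2×4π×10⁻⁷) = 6.514×10^3 J/m³.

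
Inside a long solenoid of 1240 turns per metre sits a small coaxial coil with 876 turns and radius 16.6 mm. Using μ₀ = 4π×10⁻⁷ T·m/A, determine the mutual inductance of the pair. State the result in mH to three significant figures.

M ≈ 1.18 mH

The outer solenoid produces a uniform field B₁ = μ₀n₁I₁ across the inner coil,
so the flux linkage is N₂Φ = N₂B₁A₂ = μ₀n₁N₂A₂·I₁, giving M = μ₀n₁N₂A₂.
A₂ = πr² = π(1.660×10^-2 m)² = 8.657×10^-4 m².
M = (4π×10⁻⁷)(1240)(876)(8.657×10^-4) = 1.182×10^-3 H.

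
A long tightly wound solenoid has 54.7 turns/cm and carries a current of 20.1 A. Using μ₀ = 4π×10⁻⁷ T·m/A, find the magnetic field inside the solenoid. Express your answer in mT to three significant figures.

Inside a long solenoid, B = μ₀nI.
B = (4π×10⁻⁷)(5.470×10^3 m⁻¹)(20.1 A) = 0.1382 T.

B ≈ 138 mT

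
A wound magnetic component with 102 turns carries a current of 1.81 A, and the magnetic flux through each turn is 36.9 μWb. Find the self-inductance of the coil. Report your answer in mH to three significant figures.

L ≈ 2.08 mH

Self-inductance is defined by L = NΦ_B/I (flux linkage over current).
L = (102)(3.690×10^-5 Wb)/(1.81 A) = 2.079×10^-3 H.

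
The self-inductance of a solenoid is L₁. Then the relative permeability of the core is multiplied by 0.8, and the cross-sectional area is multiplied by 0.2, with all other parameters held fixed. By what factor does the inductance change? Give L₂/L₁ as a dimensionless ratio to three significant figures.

For a solenoid, L ∝ μᵣN²A/ℓ.
L₂/L₁ = (0.8) × (0.2) = 0.160.

L₂/L₁ = 0.160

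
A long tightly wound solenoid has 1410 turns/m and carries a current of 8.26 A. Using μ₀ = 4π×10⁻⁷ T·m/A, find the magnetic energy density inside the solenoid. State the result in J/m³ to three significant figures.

B = μ₀nI = (4π×10⁻⁷)(1.410×10^3)(8.26) = 1.464×10^-2 T.
u = B²/(2μ₀) = (1.464×10^-2)²/(2×4π×10⁻⁷) = 85.23 J/m³.

u ≈ 85.2 J/m³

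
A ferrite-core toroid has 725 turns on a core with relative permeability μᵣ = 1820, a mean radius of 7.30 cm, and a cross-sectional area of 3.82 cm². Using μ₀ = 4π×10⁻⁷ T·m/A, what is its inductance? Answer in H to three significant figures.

For a thin toroid, L = μ₀μᵣN²A/(2πR).
L = (4π×10⁻⁷)(1820)(725)²(3.820×10^-4) / (2π×7.300×10^-2 m) = 1.001 H.

L ≈ 1.00 H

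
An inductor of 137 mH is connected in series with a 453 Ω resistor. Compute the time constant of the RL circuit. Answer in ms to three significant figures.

τ ≈ 0.302 ms

τ = L/R = (0.137 H)/(453 Ω) = 3.024×10^-4 s.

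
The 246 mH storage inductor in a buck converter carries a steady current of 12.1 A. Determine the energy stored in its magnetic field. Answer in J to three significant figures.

Stored magnetic energy: U = ½LI².
U = ½(0.246 H)(12.1 A)² = 18.01 J.

U ≈ 18.0 J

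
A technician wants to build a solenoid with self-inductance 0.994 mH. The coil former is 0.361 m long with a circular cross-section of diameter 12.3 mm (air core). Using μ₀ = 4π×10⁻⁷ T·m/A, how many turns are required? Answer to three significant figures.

N ≈ 1550 turns

A = π(d/2)² = π(6.150×10^-3 m)² = 1.188×10^-4 m².
From L = μ₀N²A/ℓ, N = √(Lℓ / (μ₀A)).
N = √[(9.940×10^-4)(0.361) / ((4π×10⁻⁷)×1.188×10^-4)] = √(2.403×10^6) ≈ 1550.2.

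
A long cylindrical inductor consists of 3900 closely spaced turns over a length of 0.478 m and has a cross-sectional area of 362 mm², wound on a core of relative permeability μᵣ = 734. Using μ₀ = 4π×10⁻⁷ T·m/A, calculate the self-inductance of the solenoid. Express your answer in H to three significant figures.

L ≈ 10.6 H

A = 362 mm² = 3.620×10^-4 m².
For a long solenoid, L = μ₀μᵣN²A/ℓ.
L = (4π×10⁻⁷)(734)(3900)²(3.620×10^-4)/(0.478 m) = 10.62 H.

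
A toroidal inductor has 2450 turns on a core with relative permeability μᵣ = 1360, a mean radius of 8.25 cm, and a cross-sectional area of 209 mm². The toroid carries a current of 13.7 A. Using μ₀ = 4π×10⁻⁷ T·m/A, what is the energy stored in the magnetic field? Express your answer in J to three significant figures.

U ≈ 388 J

L = μ₀μᵣN²A/(2πR) = (4π×10⁻⁷)(1360)(2450)²(2.090×10^-4)/(2π×8.250×10^-2) = 4.136 H.
U = ½LI² = ½(4.136)(13.7)² = 388.2 J.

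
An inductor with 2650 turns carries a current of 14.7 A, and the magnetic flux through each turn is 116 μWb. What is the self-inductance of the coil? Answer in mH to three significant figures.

Self-inductance is defined by L = NΦ_B/I (flux linkage over current).
L = (2650)(1.160×10^-4 Wb)/(14.7 A) = 2.091×10^-2 H.

L ≈ 20.9 mH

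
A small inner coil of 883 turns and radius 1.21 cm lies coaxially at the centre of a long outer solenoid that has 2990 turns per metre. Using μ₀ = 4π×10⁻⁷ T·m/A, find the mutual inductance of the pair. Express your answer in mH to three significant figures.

The outer solenoid produces a uniform field B₁ = μ₀n₁I₁ across the inner coil,
so the flux linkage is N₂Φ = N₂B₁A₂ = μ₀n₁N₂A₂·I₁, giving M = μ₀n₁N₂A₂.
A₂ = πr² = π(1.210×10^-2 m)² = 4.600×10^-4 m².
M = (4π×10⁻⁷)(2990)(883)(4.600×10^-4) = 1.526×10^-3 H.

M ≈ 1.53 mH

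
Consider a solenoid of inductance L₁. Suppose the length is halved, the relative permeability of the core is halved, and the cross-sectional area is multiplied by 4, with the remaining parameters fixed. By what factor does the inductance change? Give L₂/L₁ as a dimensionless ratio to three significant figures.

L₂/L₁ = 4.00

For a solenoid, L ∝ μᵣN²A/ℓ.
L₂/L₁ = (0.5)^-1 × (0.5) × (4) = 4.00.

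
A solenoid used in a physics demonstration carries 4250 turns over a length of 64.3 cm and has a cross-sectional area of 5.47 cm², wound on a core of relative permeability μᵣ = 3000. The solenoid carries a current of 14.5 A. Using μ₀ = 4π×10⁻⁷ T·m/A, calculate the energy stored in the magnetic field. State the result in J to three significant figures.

U ≈ 6090 J

A = 5.47 cm² = 5.470×10^-4 m².
L = μ₀μᵣN²A/ℓ = (4π×10⁻⁷)(3000)(4250)²(5.470×10^-4)/(0.643) = 57.93 H.
U = ½LI² = ½(57.93)(14.5)² = 6.090×10^3 J.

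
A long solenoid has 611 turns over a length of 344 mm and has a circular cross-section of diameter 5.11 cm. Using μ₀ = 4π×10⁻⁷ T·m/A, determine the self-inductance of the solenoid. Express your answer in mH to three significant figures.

L ≈ 2.80 mH

A = π(d/2)² = π(2.555×10^-2 m)² = 2.051×10^-3 m².
For a long solenoid, L = μ₀N²A/ℓ.
L = (4π×10⁻⁷)(611)²(2.051×10^-3)/(0.344 m) = 2.797×10^-3 H.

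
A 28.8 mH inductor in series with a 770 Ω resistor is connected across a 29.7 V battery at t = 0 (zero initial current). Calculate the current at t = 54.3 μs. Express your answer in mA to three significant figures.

τ = L/R = 2.880×10^-2/770 = 3.740×10^-5 s; final current I_∞ = ε/R = 29.7/770 = 3.857×10^-2 A.
I(t) = I_∞(1 − e^(−t/τ)) with t/τ = 1.452.
I = (3.857×10^-2)(1 − e^(−1.452)) = 2.954×10^-2 A.

I ≈ 29.5 mA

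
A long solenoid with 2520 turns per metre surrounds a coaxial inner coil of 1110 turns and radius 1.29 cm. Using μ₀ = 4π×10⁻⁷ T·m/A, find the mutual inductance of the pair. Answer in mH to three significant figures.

The outer solenoid produces a uniform field B₁ = μ₀n₁I₁ across the inner coil,
so the flux linkage is N₂Φ = N₂B₁A₂ = μ₀n₁N₂A₂·I₁, giving M = μ₀n₁N₂A₂.
A₂ = πr² = π(1.290×10^-2 m)² = 5.228×10^-4 m².
M = (4π×10⁻⁷)(2520)(1110)(5.228×10^-4) = 1.838×10^-3 H.

M ≈ 1.84 mH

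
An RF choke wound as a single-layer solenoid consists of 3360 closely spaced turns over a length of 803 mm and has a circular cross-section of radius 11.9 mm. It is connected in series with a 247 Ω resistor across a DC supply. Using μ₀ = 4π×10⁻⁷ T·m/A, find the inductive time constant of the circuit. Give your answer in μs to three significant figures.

τ ≈ 31.8 μs

A = πr² = π(1.190×10^-2 m)² = 4.449×10^-4 m².
L = μ₀N²A/ℓ = (4π×10⁻⁷)(3360)²(4.449×10^-4)/(0.803) = 7.860×10^-3 H.
τ = L/R = (7.860×10^-3)/(247) = 3.182×10^-5 s.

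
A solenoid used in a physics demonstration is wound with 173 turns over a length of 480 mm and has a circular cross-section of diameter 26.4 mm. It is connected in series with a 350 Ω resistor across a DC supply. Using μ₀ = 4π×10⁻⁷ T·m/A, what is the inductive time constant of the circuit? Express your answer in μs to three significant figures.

A = π(d/2)² = π(1.320×10^-2 m)² = 5.474×10^-4 m².
L = μ₀N²A/ℓ = (4π×10⁻⁷)(173)²(5.474×10^-4)/(0.48) = 4.289×10^-5 H.
τ = L/R = (4.289×10^-5)/(350) = 1.225×10^-7 s.

τ ≈ 0.123 μs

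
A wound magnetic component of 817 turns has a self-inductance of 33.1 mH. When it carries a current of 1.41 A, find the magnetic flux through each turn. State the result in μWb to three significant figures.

Φ_B ≈ 57.1 μWb

From L = NΦ_B/I, the flux per turn is Φ_B = LI/N.
Φ_B = (3.310×10^-2 H)(1.41 A)/817 = 5.712×10^-5 Wb.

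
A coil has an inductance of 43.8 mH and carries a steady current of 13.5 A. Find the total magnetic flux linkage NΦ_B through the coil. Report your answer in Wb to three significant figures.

NΦ_B ≈ 0.591 Wb

From L = NΦ_B/I, the flux linkage is NΦ_B = LI.
NΦ_B = (4.380×10^-2 H)(13.5 A) = 0.5913 Wb.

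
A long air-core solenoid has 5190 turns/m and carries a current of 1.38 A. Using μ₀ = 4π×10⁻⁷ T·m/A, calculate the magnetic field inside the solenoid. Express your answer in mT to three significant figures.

B ≈ 9.00 mT

Inside a long solenoid, B = μ₀nI.
B = (4π×10⁻⁷)(5.190×10^3 m⁻¹)(1.38 A) = 9.000×10^-3 T.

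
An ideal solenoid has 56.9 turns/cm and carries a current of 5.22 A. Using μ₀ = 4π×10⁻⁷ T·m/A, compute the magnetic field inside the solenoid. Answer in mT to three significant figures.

Inside a long solenoid, B = μ₀nI.
B = (4π×10⁻⁷)(5.690×10^3 m⁻¹)(5.22 A) = 3.732×10^-2 T.

B ≈ 37.3 mT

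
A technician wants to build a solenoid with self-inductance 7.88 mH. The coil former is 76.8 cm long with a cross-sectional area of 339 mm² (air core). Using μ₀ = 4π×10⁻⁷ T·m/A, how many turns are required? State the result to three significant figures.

N ≈ 3770 turns

A = 339 mm² = 3.390×10^-4 m².
From L = μ₀N²A/ℓ, N = √(Lℓ / (μ₀A)).
N = √[(7.880×10^-3)(0.768) / ((4π×10⁻⁷)×3.390×10^-4)] = √(1.421×10^7) ≈ 3769.1.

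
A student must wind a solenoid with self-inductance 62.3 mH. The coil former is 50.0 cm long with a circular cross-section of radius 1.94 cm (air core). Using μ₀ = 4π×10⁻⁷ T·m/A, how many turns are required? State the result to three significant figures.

A = πr² = π(1.940×10^-2 m)² = 1.182×10^-3 m².
From L = μ₀N²A/ℓ, N = √(Lℓ / (μ₀A)).
N = √[(6.230×10^-2)(0.5) / ((4π×10⁻⁷)×1.182×10^-3)] = √(2.096×10^7) ≈ 4578.8.

N ≈ 4580 turns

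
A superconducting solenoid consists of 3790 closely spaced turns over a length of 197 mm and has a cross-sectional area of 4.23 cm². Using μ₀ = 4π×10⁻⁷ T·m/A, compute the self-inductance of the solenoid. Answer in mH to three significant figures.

L ≈ 38.8 mH

A = 4.23 cm² = 4.230×10^-4 m².
For a long solenoid, L = μ₀N²A/ℓ.
L = (4π×10⁻⁷)(3790)²(4.230×10^-4)/(0.197 m) = 3.876×10^-2 H.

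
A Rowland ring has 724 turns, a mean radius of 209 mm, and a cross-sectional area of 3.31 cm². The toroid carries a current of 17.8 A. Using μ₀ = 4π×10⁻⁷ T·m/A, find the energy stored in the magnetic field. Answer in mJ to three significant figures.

L = μ₀N²A/(2πR) = (4π×10⁻⁷)(724)²(3.310×10^-4)/(2π×0.209) = 1.660×10^-4 H.
U = ½LI² = ½(1.660×10^-4)(17.8)² = 2.630×10^-2 J.

U ≈ 26.3 mJ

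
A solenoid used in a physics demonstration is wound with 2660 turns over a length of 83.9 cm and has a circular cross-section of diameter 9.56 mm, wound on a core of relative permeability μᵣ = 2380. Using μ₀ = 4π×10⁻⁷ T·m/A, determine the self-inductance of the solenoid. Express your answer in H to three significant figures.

L ≈ 1.81 H

A = π(d/2)² = π(4.780×10^-3 m)² = 7.178×10^-5 m².
For a long solenoid, L = μ₀μᵣN²A/ℓ.
L = (4π×10⁻⁷)(2380)(2660)²(7.178×10^-5)/(0.839 m) = 1.81 H.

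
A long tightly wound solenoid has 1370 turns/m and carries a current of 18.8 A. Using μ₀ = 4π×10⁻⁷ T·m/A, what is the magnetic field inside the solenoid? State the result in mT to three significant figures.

B ≈ 32.4 mT

Inside a long solenoid, B = μ₀nI.
B = (4π×10⁻⁷)(1.370×10^3 m⁻¹)(18.8 A) = 3.237×10^-2 T.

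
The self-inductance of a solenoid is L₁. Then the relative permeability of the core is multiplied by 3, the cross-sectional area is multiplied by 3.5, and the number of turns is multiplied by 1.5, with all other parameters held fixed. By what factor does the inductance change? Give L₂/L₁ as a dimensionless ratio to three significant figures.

For a solenoid, L ∝ μᵣN²A/ℓ.
L₂/L₁ = (3) × (3.5) × (1.5)^2 = 23.6.

L₂/L₁ = 23.6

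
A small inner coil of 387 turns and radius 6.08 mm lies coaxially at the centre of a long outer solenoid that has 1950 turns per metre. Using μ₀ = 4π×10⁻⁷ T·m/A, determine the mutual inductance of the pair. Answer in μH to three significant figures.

The outer solenoid produces a uniform field B₁ = μ₀n₁I₁ across the inner coil,
so the flux linkage is N₂Φ = N₂B₁A₂ = μ₀n₁N₂A₂·I₁, giving M = μ₀n₁N₂A₂.
A₂ = πr² = π(6.080×10^-3 m)² = 1.161×10^-4 m².
M = (4π×10⁻⁷)(1950)(387)(1.161×10^-4) = 1.101×10^-4 H.

M ≈ 110 μH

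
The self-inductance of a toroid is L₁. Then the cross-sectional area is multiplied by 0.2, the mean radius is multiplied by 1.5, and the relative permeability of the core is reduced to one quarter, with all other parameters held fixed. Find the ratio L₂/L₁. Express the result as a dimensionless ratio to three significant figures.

L₂/L₁ = 0.0333

For a toroid, L ∝ μᵣN²A/R.
L₂/L₁ = (0.2) × (1.5)^-1 × (0.25) = 0.0333.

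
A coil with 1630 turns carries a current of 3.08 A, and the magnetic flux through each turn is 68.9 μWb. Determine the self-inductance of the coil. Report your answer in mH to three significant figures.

Self-inductance is defined by L = NΦ_B/I (flux linkage over current).
L = (1630)(6.890×10^-5 Wb)/(3.08 A) = 3.646×10^-2 H.

L ≈ 36.5 mH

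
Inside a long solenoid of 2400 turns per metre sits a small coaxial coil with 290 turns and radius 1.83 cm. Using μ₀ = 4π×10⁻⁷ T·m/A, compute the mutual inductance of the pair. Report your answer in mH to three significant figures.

M ≈ 0.920 mH

The outer solenoid produces a uniform field B₁ = μ₀n₁I₁ across the inner coil,
so the flux linkage is N₂Φ = N₂B₁A₂ = μ₀n₁N₂A₂·I₁, giving M = μ₀n₁N₂A₂.
A₂ = πr² = π(1.830×10^-2 m)² = 1.052×10^-3 m².
M = (4π×10⁻⁷)(2400)(290)(1.052×10^-3) = 9.202×10^-4 H.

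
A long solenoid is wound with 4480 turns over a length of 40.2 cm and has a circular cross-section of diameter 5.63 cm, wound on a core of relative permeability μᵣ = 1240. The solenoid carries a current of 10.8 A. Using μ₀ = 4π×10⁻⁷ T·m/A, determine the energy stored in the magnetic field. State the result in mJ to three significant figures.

A = π(d/2)² = π(2.815×10^-2 m)² = 2.489×10^-3 m².
L = μ₀μᵣN²A/ℓ = (4π×10⁻⁷)(1240)(4480)²(2.489×10^-3)/(0.402) = 193.7 H.
U = ½LI² = ½(193.7)(10.8)² = 1.129×10^4 J.

U ≈ 11300000 mJ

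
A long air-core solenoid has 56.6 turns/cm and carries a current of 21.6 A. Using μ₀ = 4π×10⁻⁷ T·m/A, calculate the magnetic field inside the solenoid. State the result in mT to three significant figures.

B ≈ 154 mT

Inside a long solenoid, B = μ₀nI.
B = (4π×10⁻⁷)(5.660×10^3 m⁻¹)(21.6 A) = 0.1536 T.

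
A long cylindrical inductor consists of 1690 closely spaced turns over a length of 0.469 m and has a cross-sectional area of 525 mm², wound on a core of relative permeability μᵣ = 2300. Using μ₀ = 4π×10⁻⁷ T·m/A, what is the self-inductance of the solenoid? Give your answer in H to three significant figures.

L ≈ 9.24 H

A = 525 mm² = 5.250×10^-4 m².
For a long solenoid, L = μ₀μᵣN²A/ℓ.
L = (4π×10⁻⁷)(2300)(1690)²(5.250×10^-4)/(0.469 m) = 9.241 H.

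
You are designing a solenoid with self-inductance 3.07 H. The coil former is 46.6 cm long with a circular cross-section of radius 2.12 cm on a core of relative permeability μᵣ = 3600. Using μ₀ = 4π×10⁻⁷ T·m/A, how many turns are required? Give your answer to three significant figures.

N ≈ 473 turns

A = πr² = π(2.120×10^-2 m)² = 1.412×10^-3 m².
From L = μ₀μᵣN²A/ℓ, N = √(Lℓ / (μ₀μᵣA)).
N = √[(3.07)(0.466) / ((4π×10⁻⁷)(3600)×1.412×10^-3)] = √(2.240×10^5) ≈ 473.3.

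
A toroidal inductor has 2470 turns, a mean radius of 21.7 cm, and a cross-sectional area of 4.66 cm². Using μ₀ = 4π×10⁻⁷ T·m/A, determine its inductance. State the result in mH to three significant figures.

For a thin toroid, L = μ₀N²A/(2πR).
L = (4π×10⁻⁷)(2470)²(4.660×10^-4) / (2π×0.217 m) = 2.620×10^-3 H.

L ≈ 2.62 mH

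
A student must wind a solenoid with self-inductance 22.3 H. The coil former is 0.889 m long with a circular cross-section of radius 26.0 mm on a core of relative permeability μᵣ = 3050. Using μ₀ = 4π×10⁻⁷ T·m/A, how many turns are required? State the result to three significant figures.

A = πr² = π(2.600×10^-2 m)² = 2.124×10^-3 m².
From L = μ₀μᵣN²A/ℓ, N = √(Lℓ / (μ₀μᵣA)).
N = √[(22.3)(0.889) / ((4π×10⁻⁷)(3050)×2.124×10^-3)] = √(2.436×10^6) ≈ 1560.6.

N ≈ 1560 turns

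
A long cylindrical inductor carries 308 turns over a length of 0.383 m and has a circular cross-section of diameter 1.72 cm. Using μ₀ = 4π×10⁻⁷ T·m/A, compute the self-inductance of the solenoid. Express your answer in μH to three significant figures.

A = π(d/2)² = π(8.600×10^-3 m)² = 2.324×10^-4 m².
For a long solenoid, L = μ₀N²A/ℓ.
L = (4π×10⁻⁷)(308)²(2.324×10^-4)/(0.383 m) = 7.232×10^-5 H.

L ≈ 72.3 μH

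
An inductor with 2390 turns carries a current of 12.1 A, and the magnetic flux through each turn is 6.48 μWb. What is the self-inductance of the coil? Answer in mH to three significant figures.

L ≈ 1.28 mH

Self-inductance is defined by L = NΦ_B/I (flux linkage over current).
L = (2390)(6.480×10^-6 Wb)/(12.1 A) = 1.280×10^-3 H.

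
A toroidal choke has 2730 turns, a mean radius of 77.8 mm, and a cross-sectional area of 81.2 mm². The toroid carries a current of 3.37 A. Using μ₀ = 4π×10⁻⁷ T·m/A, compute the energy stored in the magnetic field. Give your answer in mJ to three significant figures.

U ≈ 8.83 mJ

L = μ₀N²A/(2πR) = (4π×10⁻⁷)(2730)²(8.120×10^-5)/(2π×7.780×10^-2) = 1.556×10^-3 H.
U = ½LI² = ½(1.556×10^-3)(3.37)² = 8.834×10^-3 J.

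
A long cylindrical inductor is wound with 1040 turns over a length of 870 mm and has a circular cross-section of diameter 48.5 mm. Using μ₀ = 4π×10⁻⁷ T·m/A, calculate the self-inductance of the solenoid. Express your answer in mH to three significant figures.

A = π(d/2)² = π(2.425×10^-2 m)² = 1.847×10^-3 m².
For a long solenoid, L = μ₀N²A/ℓ.
L = (4π×10⁻⁷)(1040)²(1.847×10^-3)/(0.87 m) = 2.886×10^-3 H.

L ≈ 2.89 mH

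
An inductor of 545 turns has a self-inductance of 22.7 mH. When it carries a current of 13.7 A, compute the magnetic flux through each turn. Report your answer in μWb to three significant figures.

From L = NΦ_B/I, the flux per turn is Φ_B = LI/N.
Φ_B = (2.270×10^-2 H)(13.7 A)/545 = 5.706×10^-4 Wb.

Φ_B ≈ 571 μWb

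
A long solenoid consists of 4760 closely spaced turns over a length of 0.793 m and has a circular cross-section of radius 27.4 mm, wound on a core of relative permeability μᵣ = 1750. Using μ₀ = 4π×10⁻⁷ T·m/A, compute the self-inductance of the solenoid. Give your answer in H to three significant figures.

L ≈ 148 H

A = πr² = π(2.740×10^-2 m)² = 2.359×10^-3 m².
For a long solenoid, L = μ₀μᵣN²A/ℓ.
L = (4π×10⁻⁷)(1750)(4760)²(2.359×10^-3)/(0.793 m) = 148.2 H.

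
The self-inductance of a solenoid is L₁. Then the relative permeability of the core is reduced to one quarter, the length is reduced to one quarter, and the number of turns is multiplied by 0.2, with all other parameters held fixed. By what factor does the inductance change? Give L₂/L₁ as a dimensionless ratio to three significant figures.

For a solenoid, L ∝ μᵣN²A/ℓ.
L₂/L₁ = (0.25) × (0.25)^-1 × (0.2)^2 = 0.0400.

L₂/L₁ = 0.0400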